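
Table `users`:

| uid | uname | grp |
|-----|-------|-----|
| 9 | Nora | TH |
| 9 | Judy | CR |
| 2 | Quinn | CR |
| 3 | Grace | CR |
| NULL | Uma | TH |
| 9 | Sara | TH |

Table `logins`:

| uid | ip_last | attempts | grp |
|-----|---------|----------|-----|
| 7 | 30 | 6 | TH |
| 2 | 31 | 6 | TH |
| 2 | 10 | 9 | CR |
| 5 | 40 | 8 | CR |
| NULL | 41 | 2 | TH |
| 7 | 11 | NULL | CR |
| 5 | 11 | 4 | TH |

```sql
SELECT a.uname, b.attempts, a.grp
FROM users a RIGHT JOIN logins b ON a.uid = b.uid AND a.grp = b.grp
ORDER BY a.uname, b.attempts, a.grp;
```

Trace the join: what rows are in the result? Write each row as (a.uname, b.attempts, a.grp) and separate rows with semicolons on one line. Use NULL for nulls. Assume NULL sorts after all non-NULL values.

(Quinn, 9, CR); (NULL, 2, NULL); (NULL, 4, NULL); (NULL, 6, NULL); (NULL, 6, NULL); (NULL, 8, NULL); (NULL, NULL, NULL)

RIGHT JOIN keeps every row from `logins`; unmatched rows get NULL for `users`'s columns.
Matching on a.uid = b.uid AND a.grp = b.grp. A NULL in a compared column never satisfies the condition.
- uid=9, grp=TH: no matching b row.
- uid=9, grp=CR: no matching b row.
- uid=2, grp=CR: 1 matching b row(s), so 1 row(s) emitted.
- uid=3, grp=CR: no matching b row.
- uid=NULL, grp=TH: no matching b row.
- uid=9, grp=TH: no matching b row.
- plus 6 unmatched b row(s), each kept with NULL a columns.
After projecting and ordering:
a.uname | b.attempts | a.grp
Quinn | 9 | CR
NULL | 2 | NULL
NULL | 4 | NULL
NULL | 6 | NULL
NULL | 6 | NULL
NULL | 8 | NULL
NULL | NULL | NULL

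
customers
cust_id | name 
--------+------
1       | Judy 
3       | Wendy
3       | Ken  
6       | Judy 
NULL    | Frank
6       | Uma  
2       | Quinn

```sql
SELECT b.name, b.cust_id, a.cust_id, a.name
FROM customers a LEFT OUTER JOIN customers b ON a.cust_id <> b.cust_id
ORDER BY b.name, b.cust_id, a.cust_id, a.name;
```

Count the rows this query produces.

LEFT JOIN keeps every row from `customers a`; unmatched rows get NULL for `customers b`'s columns.
Matching on a.cust_id <> b.cust_id. A NULL in a compared column never satisfies the condition.
- a (cust_id=1) pairs with 5 row(s) of b.
- a (cust_id=3) pairs with 4 row(s) of b.
- a (cust_id=3) pairs with 4 row(s) of b.
- a (cust_id=6) pairs with 4 row(s) of b.
- a (cust_id=NULL) has no partner → padded with NULL.
- a (cust_id=6) pairs with 4 row(s) of b.
- a (cust_id=2) pairs with 5 row(s) of b.
Total: 26 matched + 1 padded = 27 rows.

27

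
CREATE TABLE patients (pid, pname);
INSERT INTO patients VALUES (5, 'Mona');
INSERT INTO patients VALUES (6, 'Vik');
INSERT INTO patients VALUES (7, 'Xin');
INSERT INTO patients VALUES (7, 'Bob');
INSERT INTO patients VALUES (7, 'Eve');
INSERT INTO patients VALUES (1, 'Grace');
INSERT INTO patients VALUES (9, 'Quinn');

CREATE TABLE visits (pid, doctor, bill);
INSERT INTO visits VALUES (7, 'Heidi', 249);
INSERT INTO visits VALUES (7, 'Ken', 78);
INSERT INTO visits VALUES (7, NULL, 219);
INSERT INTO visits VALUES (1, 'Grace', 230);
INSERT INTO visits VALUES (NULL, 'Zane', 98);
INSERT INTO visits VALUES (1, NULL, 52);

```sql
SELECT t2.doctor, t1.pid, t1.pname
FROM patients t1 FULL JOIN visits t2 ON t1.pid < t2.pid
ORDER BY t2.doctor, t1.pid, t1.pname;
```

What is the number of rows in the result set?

FULL OUTER JOIN keeps every row from both sides; unmatched rows get NULL for the other side's columns.
Matching on t1.pid < t2.pid. A NULL in a compared column never satisfies the condition.
- t1 (pid=5) pairs with 3 row(s) of t2.
- t1 (pid=6) pairs with 3 row(s) of t2.
- t1 (pid=7) has no partner → padded with NULL.
- t1 (pid=7) has no partner → padded with NULL.
- t1 (pid=7) has no partner → padded with NULL.
- t1 (pid=1) pairs with 3 row(s) of t2.
- t1 (pid=9) has no partner → padded with NULL.
- plus 3 unmatched t2 row(s), each kept with NULL t1 columns.
Total: 9 matched + 7 padded = 16 rows.

16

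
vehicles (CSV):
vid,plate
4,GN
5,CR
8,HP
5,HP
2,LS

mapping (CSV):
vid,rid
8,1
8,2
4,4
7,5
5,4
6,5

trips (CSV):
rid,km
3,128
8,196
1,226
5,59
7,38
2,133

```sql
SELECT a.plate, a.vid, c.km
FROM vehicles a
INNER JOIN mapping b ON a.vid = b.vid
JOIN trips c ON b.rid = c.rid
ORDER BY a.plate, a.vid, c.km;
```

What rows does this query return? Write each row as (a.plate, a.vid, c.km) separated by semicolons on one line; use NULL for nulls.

(HP, 8, 133); (HP, 8, 226)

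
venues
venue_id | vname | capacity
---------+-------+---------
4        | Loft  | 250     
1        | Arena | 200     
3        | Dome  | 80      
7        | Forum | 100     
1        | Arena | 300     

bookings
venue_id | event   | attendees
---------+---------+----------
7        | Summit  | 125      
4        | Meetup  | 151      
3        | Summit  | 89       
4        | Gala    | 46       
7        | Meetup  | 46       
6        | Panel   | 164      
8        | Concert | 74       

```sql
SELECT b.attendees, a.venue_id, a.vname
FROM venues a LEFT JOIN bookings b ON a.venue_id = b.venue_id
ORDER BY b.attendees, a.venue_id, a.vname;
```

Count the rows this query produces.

7

LEFT JOIN keeps every row from `venues`; unmatched rows get NULL for `bookings`'s columns.
Matching on a.venue_id = b.venue_id.
Matched pairs: 5; unmatched a rows kept: 2.
Total: 5 matched + 2 padded = 7 rows.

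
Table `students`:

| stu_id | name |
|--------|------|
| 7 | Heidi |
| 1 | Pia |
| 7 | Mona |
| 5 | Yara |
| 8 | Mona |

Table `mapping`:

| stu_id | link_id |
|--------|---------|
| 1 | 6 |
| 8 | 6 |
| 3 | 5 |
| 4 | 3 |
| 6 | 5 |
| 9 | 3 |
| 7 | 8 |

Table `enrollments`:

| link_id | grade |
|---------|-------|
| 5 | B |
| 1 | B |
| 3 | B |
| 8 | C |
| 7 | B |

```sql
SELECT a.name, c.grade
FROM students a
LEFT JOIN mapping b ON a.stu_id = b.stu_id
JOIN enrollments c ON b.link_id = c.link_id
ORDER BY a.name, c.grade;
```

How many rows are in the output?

2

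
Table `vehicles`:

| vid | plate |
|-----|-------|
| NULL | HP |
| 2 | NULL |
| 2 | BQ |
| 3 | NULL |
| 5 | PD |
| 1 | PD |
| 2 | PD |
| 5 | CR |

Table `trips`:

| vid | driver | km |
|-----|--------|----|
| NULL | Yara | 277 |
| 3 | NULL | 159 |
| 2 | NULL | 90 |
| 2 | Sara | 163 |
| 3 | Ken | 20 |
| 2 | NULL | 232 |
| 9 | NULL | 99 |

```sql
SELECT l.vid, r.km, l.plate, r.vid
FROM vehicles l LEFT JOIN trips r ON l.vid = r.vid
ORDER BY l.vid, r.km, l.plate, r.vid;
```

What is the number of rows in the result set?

LEFT JOIN keeps every row from `vehicles`; unmatched rows get NULL for `trips`'s columns.
Matching on l.vid = r.vid. A NULL in a compared column never satisfies the condition.
- l row (vid=NULL): no match → kept, r columns NULL.
- l row (vid=2): matches 3 r row(s) → 3 output row(s).
- l row (vid=2): matches 3 r row(s) → 3 output row(s).
- l row (vid=3): matches 2 r row(s) → 2 output row(s).
- l row (vid=5): no match → kept, r columns NULL.
- l row (vid=1): no match → kept, r columns NULL.
- l row (vid=2): matches 3 r row(s) → 3 output row(s).
- l row (vid=5): no match → kept, r columns NULL.
Total: 11 matched + 4 padded = 15 rows.

15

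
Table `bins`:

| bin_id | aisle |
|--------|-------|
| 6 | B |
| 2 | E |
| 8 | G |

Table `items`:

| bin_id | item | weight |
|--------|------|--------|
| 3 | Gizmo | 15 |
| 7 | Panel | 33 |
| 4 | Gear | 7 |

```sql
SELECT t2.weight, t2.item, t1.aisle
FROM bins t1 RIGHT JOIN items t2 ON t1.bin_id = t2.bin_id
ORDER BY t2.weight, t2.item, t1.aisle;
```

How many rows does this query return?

3

RIGHT JOIN keeps every row from `items`; unmatched rows get NULL for `bins`'s columns.
Matching on t1.bin_id = t2.bin_id.
- t1[0] bin_id=6 → no match.
- t1[1] bin_id=2 → no match.
- t1[2] bin_id=8 → no match.
- plus 3 unmatched t2 row(s), each kept with NULL t1 columns.
Total: 0 matched + 3 padded = 3 rows.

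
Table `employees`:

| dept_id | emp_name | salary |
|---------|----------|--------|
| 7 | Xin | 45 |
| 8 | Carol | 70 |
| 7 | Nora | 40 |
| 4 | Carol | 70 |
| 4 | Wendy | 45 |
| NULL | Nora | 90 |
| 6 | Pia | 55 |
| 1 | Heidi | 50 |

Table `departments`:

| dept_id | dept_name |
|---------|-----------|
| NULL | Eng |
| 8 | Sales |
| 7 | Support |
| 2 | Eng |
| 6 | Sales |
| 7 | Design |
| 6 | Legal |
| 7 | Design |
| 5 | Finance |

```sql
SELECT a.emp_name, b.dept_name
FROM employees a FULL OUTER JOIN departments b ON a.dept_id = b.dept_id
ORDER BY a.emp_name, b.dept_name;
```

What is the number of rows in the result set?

FULL OUTER JOIN keeps every row from both sides; unmatched rows get NULL for the other side's columns.
Matching on a.dept_id = b.dept_id. A NULL in a compared column never satisfies the condition.
- a (dept_id=7) pairs with 3 row(s) of b.
- a (dept_id=8) pairs with 1 row(s) of b.
- a (dept_id=7) pairs with 3 row(s) of b.
- a (dept_id=4) has no partner → padded with NULL.
- a (dept_id=4) has no partner → padded with NULL.
- a (dept_id=NULL) has no partner → padded with NULL.
- a (dept_id=6) pairs with 2 row(s) of b.
- a (dept_id=1) has no partner → padded with NULL.
- 3 b row(s) had no a match → kept, a columns NULL.
Total: 9 matched + 7 padded = 16 rows.

16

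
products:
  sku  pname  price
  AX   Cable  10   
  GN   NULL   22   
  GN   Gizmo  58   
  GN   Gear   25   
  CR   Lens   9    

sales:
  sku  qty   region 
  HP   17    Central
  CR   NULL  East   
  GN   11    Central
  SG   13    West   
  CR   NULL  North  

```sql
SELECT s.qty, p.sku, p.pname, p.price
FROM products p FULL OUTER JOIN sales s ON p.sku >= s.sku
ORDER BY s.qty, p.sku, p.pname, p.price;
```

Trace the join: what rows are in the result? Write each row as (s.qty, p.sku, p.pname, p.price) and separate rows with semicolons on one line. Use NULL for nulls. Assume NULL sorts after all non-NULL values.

(11, GN, Gear, 25); (11, GN, Gizmo, 58); (11, GN, NULL, 22); (13, NULL, NULL, NULL); (17, NULL, NULL, NULL); (NULL, AX, Cable, 10); (NULL, CR, Lens, 9); (NULL, CR, Lens, 9); (NULL, GN, Gear, 25); (NULL, GN, Gear, 25); (NULL, GN, Gizmo, 58); (NULL, GN, Gizmo, 58); (NULL, GN, NULL, 22); (NULL, GN, NULL, 22)

FULL OUTER JOIN keeps every row from both sides; unmatched rows get NULL for the other side's columns.
Matching on p.sku >= s.sku.
- p[0] sku=AX → no match; kept with NULLs on the s side.
- p[1] sku=GN → 3 match(es) in s → 3 row(s).
- p[2] sku=GN → 3 match(es) in s → 3 row(s).
- p[3] sku=GN → 3 match(es) in s → 3 row(s).
- p[4] sku=CR → 2 match(es) in s → 2 row(s).
- 2 row(s) from s found no p partner → padded with NULL.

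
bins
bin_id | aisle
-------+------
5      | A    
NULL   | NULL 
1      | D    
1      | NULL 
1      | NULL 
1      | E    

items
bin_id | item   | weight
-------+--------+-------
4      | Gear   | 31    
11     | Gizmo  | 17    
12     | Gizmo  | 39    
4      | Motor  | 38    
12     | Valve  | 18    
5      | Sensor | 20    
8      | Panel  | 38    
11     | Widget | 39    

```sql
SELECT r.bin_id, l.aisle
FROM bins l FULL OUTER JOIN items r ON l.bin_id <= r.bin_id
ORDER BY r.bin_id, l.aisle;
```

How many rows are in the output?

39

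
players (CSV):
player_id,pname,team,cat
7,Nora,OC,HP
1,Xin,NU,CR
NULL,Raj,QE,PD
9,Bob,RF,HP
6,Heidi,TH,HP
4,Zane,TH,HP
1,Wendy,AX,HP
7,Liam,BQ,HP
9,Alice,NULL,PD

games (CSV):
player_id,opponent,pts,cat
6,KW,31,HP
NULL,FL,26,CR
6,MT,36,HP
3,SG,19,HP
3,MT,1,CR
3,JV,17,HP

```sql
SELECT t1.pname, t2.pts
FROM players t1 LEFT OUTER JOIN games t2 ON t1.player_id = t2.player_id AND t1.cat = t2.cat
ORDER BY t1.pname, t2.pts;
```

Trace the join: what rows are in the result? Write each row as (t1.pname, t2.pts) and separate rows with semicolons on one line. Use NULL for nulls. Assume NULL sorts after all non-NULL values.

LEFT JOIN keeps every row from `players`; unmatched rows get NULL for `games`'s columns.
Matching on t1.player_id = t2.player_id AND t1.cat = t2.cat. A NULL in a compared column never satisfies the condition.
- t1[0] player_id=7, cat=HP → no match; kept with NULLs on the t2 side.
- t1[1] player_id=1, cat=CR → no match; kept with NULLs on the t2 side.
- t1[2] player_id=NULL, cat=PD → no match; kept with NULLs on the t2 side.
- t1[3] player_id=9, cat=HP → no match; kept with NULLs on the t2 side.
- t1[4] player_id=6, cat=HP → 2 match(es) in t2 → 2 row(s).
- t1[5] player_id=4, cat=HP → no match; kept with NULLs on the t2 side.
- t1[6] player_id=1, cat=HP → no match; kept with NULLs on the t2 side.
- t1[7] player_id=7, cat=HP → no match; kept with NULLs on the t2 side.
- t1[8] player_id=9, cat=PD → no match; kept with NULLs on the t2 side.
After projecting and ordering:
t1.pname | t2.pts
Alice | NULL
Bob | NULL
Heidi | 31
Heidi | 36
Liam | NULL
Nora | NULL
Raj | NULL
Wendy | NULL
Xin | NULL
Zane | NULL

(Alice, NULL); (Bob, NULL); (Heidi, 31); (Heidi, 36); (Liam, NULL); (Nora, NULL); (Raj, NULL); (Wendy, NULL); (Xin, NULL); (Zane, NULL)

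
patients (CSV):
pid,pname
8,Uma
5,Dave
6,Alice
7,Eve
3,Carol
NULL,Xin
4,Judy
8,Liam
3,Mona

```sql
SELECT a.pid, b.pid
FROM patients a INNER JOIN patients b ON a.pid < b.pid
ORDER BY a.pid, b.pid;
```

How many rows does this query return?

INNER JOIN keeps only pairs where the ON condition holds.
Matching on a.pid < b.pid. A NULL in a compared column never satisfies the condition.
Matched pairs: 26.
Total: 26 rows.

26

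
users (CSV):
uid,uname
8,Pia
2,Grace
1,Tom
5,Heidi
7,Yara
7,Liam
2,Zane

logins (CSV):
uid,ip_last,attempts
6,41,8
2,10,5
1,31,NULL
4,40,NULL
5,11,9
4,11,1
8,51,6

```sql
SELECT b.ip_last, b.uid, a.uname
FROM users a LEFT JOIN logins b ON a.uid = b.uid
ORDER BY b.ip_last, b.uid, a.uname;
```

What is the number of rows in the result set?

LEFT JOIN keeps every row from `users`; unmatched rows get NULL for `logins`'s columns.
Matching on a.uid = b.uid.
- a row (uid=8): matches 1 b row(s) → 1 output row(s).
- a row (uid=2): matches 1 b row(s) → 1 output row(s).
- a row (uid=1): matches 1 b row(s) → 1 output row(s).
- a row (uid=5): matches 1 b row(s) → 1 output row(s).
- a row (uid=7): no match → kept, b columns NULL.
- a row (uid=7): no match → kept, b columns NULL.
- a row (uid=2): matches 1 b row(s) → 1 output row(s).
Total: 5 matched + 2 padded = 7 rows.

7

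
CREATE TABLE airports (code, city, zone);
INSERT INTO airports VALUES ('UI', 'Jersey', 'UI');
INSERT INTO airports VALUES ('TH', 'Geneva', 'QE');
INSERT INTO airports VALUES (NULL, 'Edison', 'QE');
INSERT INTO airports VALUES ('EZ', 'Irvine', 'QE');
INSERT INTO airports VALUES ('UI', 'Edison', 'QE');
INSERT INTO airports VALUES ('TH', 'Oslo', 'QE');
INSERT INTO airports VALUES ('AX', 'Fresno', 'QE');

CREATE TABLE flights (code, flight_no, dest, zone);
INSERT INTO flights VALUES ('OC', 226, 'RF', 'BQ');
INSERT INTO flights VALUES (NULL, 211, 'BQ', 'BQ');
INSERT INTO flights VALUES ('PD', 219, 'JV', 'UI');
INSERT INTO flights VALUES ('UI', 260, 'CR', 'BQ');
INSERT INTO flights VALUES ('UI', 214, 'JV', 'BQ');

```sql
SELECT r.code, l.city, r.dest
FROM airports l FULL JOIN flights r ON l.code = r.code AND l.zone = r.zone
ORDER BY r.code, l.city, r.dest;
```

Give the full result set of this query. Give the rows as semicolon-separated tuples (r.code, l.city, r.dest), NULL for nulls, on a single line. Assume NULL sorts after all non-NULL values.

FULL OUTER JOIN keeps every row from both sides; unmatched rows get NULL for the other side's columns.
Matching on l.code = r.code AND l.zone = r.zone. A NULL in a compared column never satisfies the condition.
- l[0] code=UI, zone=UI → no match; kept with NULLs on the r side.
- l[1] code=TH, zone=QE → no match; kept with NULLs on the r side.
- l[2] code=NULL, zone=QE → no match; kept with NULLs on the r side.
- l[3] code=EZ, zone=QE → no match; kept with NULLs on the r side.
- l[4] code=UI, zone=QE → no match; kept with NULLs on the r side.
- l[5] code=TH, zone=QE → no match; kept with NULLs on the r side.
- l[6] code=AX, zone=QE → no match; kept with NULLs on the r side.
- plus 5 unmatched r row(s), each kept with NULL l columns.

(OC, NULL, RF); (PD, NULL, JV); (UI, NULL, CR); (UI, NULL, JV); (NULL, Edison, NULL); (NULL, Edison, NULL); (NULL, Fresno, NULL); (NULL, Geneva, NULL); (NULL, Irvine, NULL); (NULL, Jersey, NULL); (NULL, Oslo, NULL); (NULL, NULL, BQ)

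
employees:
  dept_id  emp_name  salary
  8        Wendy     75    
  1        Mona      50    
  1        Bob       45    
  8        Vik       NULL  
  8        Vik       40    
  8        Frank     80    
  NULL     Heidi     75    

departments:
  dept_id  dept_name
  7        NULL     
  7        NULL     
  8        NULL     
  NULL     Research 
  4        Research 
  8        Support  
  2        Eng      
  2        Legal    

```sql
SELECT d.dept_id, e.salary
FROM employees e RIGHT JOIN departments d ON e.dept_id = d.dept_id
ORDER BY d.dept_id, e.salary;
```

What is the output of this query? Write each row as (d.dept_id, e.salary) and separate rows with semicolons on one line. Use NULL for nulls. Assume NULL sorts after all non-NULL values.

RIGHT JOIN keeps every row from `departments`; unmatched rows get NULL for `employees`'s columns.
Matching on e.dept_id = d.dept_id. A NULL in a compared column never satisfies the condition.
- dept_id=8: 2 matching d row(s), so 2 row(s) emitted.
- dept_id=1: no matching d row.
- dept_id=1: no matching d row.
- dept_id=8: 2 matching d row(s), so 2 row(s) emitted.
- dept_id=8: 2 matching d row(s), so 2 row(s) emitted.
- dept_id=8: 2 matching d row(s), so 2 row(s) emitted.
- dept_id=NULL: no matching d row.
- 6 row(s) from d found no e partner → padded with NULL.

(2, NULL); (2, NULL); (4, NULL); (7, NULL); (7, NULL); (8, 40); (8, 40); (8, 75); (8, 75); (8, 80); (8, 80); (8, NULL); (8, NULL); (NULL, NULL)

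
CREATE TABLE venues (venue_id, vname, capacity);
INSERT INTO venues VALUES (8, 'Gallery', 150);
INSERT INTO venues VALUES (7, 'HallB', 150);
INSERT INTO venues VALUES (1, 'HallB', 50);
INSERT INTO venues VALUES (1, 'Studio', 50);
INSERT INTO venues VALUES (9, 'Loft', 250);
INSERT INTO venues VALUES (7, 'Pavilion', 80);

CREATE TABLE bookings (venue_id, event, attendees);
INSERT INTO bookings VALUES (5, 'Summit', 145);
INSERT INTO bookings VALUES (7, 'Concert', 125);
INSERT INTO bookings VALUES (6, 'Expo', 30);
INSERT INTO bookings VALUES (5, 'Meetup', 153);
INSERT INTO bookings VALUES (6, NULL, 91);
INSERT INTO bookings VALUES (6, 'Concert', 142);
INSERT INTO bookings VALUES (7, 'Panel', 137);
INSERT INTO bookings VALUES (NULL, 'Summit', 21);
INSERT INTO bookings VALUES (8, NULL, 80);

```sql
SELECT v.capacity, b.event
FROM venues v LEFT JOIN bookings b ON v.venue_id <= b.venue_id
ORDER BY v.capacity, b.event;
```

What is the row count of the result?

24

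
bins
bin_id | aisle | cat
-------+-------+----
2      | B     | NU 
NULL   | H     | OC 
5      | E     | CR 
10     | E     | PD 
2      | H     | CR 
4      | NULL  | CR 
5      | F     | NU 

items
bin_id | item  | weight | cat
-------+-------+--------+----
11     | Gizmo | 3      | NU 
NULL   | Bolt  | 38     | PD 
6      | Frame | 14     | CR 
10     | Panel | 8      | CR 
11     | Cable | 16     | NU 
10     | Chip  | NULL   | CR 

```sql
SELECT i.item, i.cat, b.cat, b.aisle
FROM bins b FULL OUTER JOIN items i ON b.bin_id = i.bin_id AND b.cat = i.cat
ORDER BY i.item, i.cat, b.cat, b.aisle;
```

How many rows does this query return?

FULL OUTER JOIN keeps every row from both sides; unmatched rows get NULL for the other side's columns.
Matching on b.bin_id = i.bin_id AND b.cat = i.cat. A NULL in a compared column never satisfies the condition.
- b[0] bin_id=2, cat=NU → no match; kept with NULLs on the i side.
- b[1] bin_id=NULL, cat=OC → no match; kept with NULLs on the i side.
- b[2] bin_id=5, cat=CR → no match; kept with NULLs on the i side.
- b[3] bin_id=10, cat=PD → no match; kept with NULLs on the i side.
- b[4] bin_id=2, cat=CR → no match; kept with NULLs on the i side.
- b[5] bin_id=4, cat=CR → no match; kept with NULLs on the i side.
- b[6] bin_id=5, cat=NU → no match; kept with NULLs on the i side.
- plus 6 unmatched i row(s), each kept with NULL b columns.
Total: 0 matched + 13 padded = 13 rows.

13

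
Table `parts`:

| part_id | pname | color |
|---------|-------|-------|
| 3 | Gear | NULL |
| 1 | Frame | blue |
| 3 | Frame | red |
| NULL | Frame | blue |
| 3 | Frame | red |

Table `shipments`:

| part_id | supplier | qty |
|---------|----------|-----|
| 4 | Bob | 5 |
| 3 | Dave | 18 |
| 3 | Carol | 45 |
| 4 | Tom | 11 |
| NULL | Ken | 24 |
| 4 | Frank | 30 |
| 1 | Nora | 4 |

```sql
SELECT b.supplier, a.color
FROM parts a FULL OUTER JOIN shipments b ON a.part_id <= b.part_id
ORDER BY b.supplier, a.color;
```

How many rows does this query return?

FULL OUTER JOIN keeps every row from both sides; unmatched rows get NULL for the other side's columns.
Matching on a.part_id <= b.part_id. A NULL in a compared column never satisfies the condition.
Matched pairs: 21; unmatched a rows kept: 1; unmatched b rows kept: 1.
Total: 21 matched + 2 padded = 23 rows.

23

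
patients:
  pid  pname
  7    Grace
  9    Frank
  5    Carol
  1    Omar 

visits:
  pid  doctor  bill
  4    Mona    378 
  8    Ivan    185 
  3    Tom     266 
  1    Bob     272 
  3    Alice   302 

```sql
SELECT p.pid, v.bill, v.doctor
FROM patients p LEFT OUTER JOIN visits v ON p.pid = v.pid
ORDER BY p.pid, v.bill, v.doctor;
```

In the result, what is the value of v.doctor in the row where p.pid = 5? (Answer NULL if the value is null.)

NULL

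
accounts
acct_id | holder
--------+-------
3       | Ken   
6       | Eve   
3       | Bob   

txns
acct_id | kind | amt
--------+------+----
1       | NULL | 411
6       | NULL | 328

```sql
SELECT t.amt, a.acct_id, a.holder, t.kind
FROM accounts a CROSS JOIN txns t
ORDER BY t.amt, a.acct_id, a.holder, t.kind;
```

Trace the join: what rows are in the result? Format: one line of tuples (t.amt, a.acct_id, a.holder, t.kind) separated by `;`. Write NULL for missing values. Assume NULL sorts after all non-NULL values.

(328, 3, Bob, NULL); (328, 3, Ken, NULL); (328, 6, Eve, NULL); (411, 3, Bob, NULL); (411, 3, Ken, NULL); (411, 6, Eve, NULL)

CROSS JOIN pairs every row of `accounts` with every row of `txns`: 3 × 2 = 6 rows.
After projecting and ordering:
t.amt | a.acct_id | a.holder | t.kind
328 | 3 | Bob | NULL
328 | 3 | Ken | NULL
328 | 6 | Eve | NULL
411 | 3 | Bob | NULL
411 | 3 | Ken | NULL
411 | 6 | Eve | NULL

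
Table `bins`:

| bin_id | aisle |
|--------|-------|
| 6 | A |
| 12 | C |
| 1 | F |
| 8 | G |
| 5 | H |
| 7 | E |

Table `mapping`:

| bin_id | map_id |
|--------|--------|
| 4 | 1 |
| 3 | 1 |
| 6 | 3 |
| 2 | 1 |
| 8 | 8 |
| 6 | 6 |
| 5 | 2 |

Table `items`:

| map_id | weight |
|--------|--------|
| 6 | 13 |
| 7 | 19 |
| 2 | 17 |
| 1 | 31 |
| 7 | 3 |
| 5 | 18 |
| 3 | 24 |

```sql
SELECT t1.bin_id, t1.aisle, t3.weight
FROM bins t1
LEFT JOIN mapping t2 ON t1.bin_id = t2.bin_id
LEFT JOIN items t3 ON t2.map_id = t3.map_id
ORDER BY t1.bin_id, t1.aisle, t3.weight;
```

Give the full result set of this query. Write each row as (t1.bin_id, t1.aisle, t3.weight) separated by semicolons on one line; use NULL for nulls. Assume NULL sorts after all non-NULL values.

Evaluate left to right. First `bins t1 LEFT JOIN mapping t2` on bin_id: 7 row(s).
Then LEFT JOIN `items t3` on map_id: each of those 7 rows is kept; rows whose t2.map_id has no match in t3 get NULL for t3's columns.

(1, F, NULL); (5, H, 17); (6, A, 13); (6, A, 24); (7, E, NULL); (8, G, NULL); (12, C, NULL)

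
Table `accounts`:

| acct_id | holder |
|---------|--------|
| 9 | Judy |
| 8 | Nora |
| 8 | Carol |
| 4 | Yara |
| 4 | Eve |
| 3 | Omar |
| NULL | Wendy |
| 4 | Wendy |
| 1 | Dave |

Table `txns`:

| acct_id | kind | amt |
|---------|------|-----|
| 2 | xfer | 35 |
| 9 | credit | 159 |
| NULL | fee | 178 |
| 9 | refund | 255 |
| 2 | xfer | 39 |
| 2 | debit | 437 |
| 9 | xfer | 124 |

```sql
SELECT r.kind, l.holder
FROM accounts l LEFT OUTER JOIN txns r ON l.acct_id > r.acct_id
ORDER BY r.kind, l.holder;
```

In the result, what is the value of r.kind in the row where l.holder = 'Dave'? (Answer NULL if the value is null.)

LEFT JOIN keeps every row from `accounts`; unmatched rows get NULL for `txns`'s columns.
Matching on l.acct_id > r.acct_id. A NULL in a compared column never satisfies the condition.
- l[0] acct_id=9 → 3 match(es) in r → 3 row(s).
- l[1] acct_id=8 → 3 match(es) in r → 3 row(s).
- l[2] acct_id=8 → 3 match(es) in r → 3 row(s).
- l[3] acct_id=4 → 3 match(es) in r → 3 row(s).
- l[4] acct_id=4 → 3 match(es) in r → 3 row(s).
- l[5] acct_id=3 → 3 match(es) in r → 3 row(s).
- l[6] acct_id=NULL → no match; kept with NULLs on the r side.
- l[7] acct_id=4 → 3 match(es) in r → 3 row(s).
- l[8] acct_id=1 → no match; kept with NULLs on the r side.

NULL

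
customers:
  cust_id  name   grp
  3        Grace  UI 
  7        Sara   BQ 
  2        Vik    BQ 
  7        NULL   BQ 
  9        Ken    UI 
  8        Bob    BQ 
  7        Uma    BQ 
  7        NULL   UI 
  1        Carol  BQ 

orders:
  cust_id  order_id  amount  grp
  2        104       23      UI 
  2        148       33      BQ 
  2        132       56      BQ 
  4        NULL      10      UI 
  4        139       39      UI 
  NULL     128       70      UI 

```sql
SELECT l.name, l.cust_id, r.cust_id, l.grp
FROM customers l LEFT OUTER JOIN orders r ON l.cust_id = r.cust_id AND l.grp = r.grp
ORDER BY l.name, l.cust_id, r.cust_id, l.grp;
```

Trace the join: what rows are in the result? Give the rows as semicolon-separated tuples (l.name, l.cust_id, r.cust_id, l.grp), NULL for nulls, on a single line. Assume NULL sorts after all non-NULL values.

(Bob, 8, NULL, BQ); (Carol, 1, NULL, BQ); (Grace, 3, NULL, UI); (Ken, 9, NULL, UI); (Sara, 7, NULL, BQ); (Uma, 7, NULL, BQ); (Vik, 2, 2, BQ); (Vik, 2, 2, BQ); (NULL, 7, NULL, BQ); (NULL, 7, NULL, UI)

LEFT JOIN keeps every row from `customers`; unmatched rows get NULL for `orders`'s columns.
Matching on l.cust_id = r.cust_id AND l.grp = r.grp. A NULL in a compared column never satisfies the condition.
- l row (cust_id=3, grp=UI): no match → kept, r columns NULL.
- l row (cust_id=7, grp=BQ): no match → kept, r columns NULL.
- l row (cust_id=2, grp=BQ): matches 2 r row(s) → 2 output row(s).
- l row (cust_id=7, grp=BQ): no match → kept, r columns NULL.
- l row (cust_id=9, grp=UI): no match → kept, r columns NULL.
- l row (cust_id=8, grp=BQ): no match → kept, r columns NULL.
- l row (cust_id=7, grp=BQ): no match → kept, r columns NULL.
- l row (cust_id=7, grp=UI): no match → kept, r columns NULL.
- l row (cust_id=1, grp=BQ): no match → kept, r columns NULL.
After projecting and ordering:
l.name | l.cust_id | r.cust_id | l.grp
Bob | 8 | NULL | BQ
Carol | 1 | NULL | BQ
Grace | 3 | NULL | UI
Ken | 9 | NULL | UI
Sara | 7 | NULL | BQ
Uma | 7 | NULL | BQ
Vik | 2 | 2 | BQ
Vik | 2 | 2 | BQ
NULL | 7 | NULL | BQ
NULL | 7 | NULL | UI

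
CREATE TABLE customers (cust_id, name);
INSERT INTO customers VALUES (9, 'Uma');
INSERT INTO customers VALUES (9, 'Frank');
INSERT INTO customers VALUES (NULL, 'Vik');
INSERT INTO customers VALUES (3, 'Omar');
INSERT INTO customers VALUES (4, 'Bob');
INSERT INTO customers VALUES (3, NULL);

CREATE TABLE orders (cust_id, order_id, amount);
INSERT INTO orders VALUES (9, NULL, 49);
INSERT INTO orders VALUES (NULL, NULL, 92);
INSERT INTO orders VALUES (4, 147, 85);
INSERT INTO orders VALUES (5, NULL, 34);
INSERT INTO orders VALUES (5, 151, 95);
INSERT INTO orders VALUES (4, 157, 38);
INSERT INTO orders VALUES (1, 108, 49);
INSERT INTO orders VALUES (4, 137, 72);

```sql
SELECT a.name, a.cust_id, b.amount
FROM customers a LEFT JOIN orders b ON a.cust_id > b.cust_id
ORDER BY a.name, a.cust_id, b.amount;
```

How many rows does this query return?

LEFT JOIN keeps every row from `customers`; unmatched rows get NULL for `orders`'s columns.
Matching on a.cust_id > b.cust_id. A NULL in a compared column never satisfies the condition.
- a row (cust_id=9): matches 6 b row(s) → 6 output row(s).
- a row (cust_id=9): matches 6 b row(s) → 6 output row(s).
- a row (cust_id=NULL): no match → kept, b columns NULL.
- a row (cust_id=3): matches 1 b row(s) → 1 output row(s).
- a row (cust_id=4): matches 1 b row(s) → 1 output row(s).
- a row (cust_id=3): matches 1 b row(s) → 1 output row(s).
Total: 15 matched + 1 padded = 16 rows.

16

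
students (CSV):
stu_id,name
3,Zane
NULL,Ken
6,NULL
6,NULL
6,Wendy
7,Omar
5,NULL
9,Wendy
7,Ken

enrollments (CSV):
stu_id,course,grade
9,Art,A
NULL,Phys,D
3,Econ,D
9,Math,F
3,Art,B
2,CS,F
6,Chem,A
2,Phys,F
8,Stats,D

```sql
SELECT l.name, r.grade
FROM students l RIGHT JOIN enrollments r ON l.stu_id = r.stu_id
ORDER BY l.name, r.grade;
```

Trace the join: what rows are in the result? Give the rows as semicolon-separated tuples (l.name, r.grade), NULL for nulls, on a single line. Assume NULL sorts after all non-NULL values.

RIGHT JOIN keeps every row from `enrollments`; unmatched rows get NULL for `students`'s columns.
Matching on l.stu_id = r.stu_id. A NULL in a compared column never satisfies the condition.
Matched pairs: 7; unmatched r rows kept: 4.

(Wendy, A); (Wendy, A); (Wendy, F); (Zane, B); (Zane, D); (NULL, A); (NULL, A); (NULL, D); (NULL, D); (NULL, F); (NULL, F)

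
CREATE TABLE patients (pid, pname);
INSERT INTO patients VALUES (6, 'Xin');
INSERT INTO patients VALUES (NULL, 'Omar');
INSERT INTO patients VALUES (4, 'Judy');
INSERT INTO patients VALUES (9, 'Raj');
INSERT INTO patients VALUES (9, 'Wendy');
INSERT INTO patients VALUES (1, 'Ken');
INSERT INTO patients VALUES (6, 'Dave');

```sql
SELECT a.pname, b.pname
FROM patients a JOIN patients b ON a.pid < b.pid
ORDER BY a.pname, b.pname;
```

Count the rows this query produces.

INNER JOIN keeps only pairs where the ON condition holds.
Matching on a.pid < b.pid. A NULL in a compared column never satisfies the condition.
- pid=6: 2 matching b row(s), so 2 row(s) emitted.
- pid=NULL: no matching b row, dropped.
- pid=4: 4 matching b row(s), so 4 row(s) emitted.
- pid=9: no matching b row, dropped.
- pid=9: no matching b row, dropped.
- pid=1: 5 matching b row(s), so 5 row(s) emitted.
- pid=6: 2 matching b row(s), so 2 row(s) emitted.
Total: 13 rows.

13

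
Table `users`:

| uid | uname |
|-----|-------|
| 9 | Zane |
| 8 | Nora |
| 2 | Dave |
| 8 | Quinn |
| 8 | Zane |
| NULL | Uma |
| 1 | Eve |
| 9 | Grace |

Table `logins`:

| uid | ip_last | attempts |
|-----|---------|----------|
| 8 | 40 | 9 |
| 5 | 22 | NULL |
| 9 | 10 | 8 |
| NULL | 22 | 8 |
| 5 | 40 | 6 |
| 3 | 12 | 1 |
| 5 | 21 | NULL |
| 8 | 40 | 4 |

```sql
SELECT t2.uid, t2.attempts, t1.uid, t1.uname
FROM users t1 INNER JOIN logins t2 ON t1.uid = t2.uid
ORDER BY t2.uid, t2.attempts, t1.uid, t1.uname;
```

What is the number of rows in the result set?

INNER JOIN keeps only pairs where the ON condition holds.
Matching on t1.uid = t2.uid. A NULL in a compared column never satisfies the condition.
- t1 (uid=9) pairs with 1 row(s) of t2.
- t1 (uid=8) pairs with 2 row(s) of t2.
- t1 (uid=2) has no partner → excluded.
- t1 (uid=8) pairs with 2 row(s) of t2.
- t1 (uid=8) pairs with 2 row(s) of t2.
- t1 (uid=NULL) has no partner → excluded.
- t1 (uid=1) has no partner → excluded.
- t1 (uid=9) pairs with 1 row(s) of t2.
Total: 8 rows.

8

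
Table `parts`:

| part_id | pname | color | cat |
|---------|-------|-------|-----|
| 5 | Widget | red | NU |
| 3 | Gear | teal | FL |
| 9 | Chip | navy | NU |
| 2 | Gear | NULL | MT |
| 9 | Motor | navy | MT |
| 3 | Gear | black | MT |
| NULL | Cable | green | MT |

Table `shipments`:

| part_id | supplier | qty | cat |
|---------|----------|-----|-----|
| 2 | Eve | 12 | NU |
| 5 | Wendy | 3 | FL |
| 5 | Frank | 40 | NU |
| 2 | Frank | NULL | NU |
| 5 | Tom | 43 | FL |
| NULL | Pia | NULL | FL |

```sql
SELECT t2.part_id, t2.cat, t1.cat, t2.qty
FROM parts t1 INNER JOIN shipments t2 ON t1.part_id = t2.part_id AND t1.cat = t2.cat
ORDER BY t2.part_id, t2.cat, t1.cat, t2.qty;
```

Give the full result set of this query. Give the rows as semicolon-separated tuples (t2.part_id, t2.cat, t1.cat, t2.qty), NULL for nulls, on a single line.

(5, NU, NU, 40)

INNER JOIN keeps only pairs where the ON condition holds.
Matching on t1.part_id = t2.part_id AND t1.cat = t2.cat. A NULL in a compared column never satisfies the condition.
- t1 row (part_id=5, cat=NU): matches 1 t2 row(s) → 1 output row(s).
- t1 row (part_id=3, cat=FL): no match → dropped.
- t1 row (part_id=9, cat=NU): no match → dropped.
- t1 row (part_id=2, cat=MT): no match → dropped.
- t1 row (part_id=9, cat=MT): no match → dropped.
- t1 row (part_id=3, cat=MT): no match → dropped.
- t1 row (part_id=NULL, cat=MT): no match → dropped.
After projecting and ordering:
t2.part_id | t2.cat | t1.cat | t2.qty
5 | NU | NU | 40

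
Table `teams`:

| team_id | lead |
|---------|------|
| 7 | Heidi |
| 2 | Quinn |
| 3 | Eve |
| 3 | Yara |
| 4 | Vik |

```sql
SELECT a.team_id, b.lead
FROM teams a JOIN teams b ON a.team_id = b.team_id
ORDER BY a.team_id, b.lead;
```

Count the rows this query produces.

INNER JOIN keeps only pairs where the ON condition holds.
Matching on a.team_id = b.team_id.
Matched pairs: 7.
Total: 7 rows.

7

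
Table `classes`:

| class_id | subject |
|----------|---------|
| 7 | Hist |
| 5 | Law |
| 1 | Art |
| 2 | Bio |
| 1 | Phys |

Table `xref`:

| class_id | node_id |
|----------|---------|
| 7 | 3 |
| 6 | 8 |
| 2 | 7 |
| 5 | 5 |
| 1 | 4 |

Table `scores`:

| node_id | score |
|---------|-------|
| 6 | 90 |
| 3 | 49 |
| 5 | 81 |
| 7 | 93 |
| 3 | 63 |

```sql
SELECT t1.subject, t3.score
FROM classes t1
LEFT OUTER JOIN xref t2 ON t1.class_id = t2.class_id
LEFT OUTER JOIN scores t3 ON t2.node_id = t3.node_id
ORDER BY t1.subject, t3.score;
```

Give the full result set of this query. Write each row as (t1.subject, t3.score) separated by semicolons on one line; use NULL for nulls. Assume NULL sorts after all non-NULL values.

Evaluate left to right. First `classes t1 LEFT JOIN xref t2` on class_id: 5 row(s).
Then LEFT JOIN `scores t3` on node_id: each of those 5 rows is kept; rows whose t2.node_id has no match in t3 get NULL for t3's columns.

(Art, NULL); (Bio, 93); (Hist, 49); (Hist, 63); (Law, 81); (Phys, NULL)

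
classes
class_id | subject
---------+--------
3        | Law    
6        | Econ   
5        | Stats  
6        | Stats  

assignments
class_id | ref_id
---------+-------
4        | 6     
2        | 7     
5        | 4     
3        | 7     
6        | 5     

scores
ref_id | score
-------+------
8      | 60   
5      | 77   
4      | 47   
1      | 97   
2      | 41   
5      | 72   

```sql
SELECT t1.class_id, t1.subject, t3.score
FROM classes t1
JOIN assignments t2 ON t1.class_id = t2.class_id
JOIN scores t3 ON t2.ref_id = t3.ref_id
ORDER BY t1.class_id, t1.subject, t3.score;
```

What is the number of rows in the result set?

5

Step 1 — t1 INNER JOIN t2 on class_id → 4 row(s).
Then INNER JOIN `scores t3` on ref_id: keep only rows whose t2.ref_id appears in t3.
Result: 5 row(s).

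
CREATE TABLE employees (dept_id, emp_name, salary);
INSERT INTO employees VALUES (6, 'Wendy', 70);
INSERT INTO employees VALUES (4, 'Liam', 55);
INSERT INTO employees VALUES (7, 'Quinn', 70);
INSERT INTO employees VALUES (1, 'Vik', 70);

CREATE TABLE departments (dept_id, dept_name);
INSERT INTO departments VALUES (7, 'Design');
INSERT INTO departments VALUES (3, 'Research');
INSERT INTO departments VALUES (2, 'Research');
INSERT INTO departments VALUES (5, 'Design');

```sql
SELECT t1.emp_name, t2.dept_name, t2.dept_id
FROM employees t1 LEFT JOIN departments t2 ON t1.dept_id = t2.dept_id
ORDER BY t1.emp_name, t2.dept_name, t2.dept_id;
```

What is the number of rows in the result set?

LEFT JOIN keeps every row from `employees`; unmatched rows get NULL for `departments`'s columns.
Matching on t1.dept_id = t2.dept_id.
- t1 row (dept_id=6): no match → kept, t2 columns NULL.
- t1 row (dept_id=4): no match → kept, t2 columns NULL.
- t1 row (dept_id=7): matches 1 t2 row(s) → 1 output row(s).
- t1 row (dept_id=1): no match → kept, t2 columns NULL.
Total: 1 matched + 3 padded = 4 rows.

4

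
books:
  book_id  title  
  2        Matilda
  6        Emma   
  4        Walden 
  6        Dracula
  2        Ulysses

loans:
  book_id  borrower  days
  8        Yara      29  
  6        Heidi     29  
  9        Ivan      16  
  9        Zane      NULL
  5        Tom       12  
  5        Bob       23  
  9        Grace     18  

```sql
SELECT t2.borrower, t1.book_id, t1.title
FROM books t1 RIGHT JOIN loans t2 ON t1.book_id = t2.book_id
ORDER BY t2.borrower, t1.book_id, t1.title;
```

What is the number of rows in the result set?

8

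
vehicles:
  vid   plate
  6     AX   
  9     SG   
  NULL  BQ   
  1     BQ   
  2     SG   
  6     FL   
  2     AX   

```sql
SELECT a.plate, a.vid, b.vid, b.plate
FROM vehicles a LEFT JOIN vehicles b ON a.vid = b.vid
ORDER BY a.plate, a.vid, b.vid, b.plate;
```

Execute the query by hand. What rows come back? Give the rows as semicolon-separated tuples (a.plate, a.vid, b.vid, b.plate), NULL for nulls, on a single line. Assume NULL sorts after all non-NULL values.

(AX, 2, 2, AX); (AX, 2, 2, SG); (AX, 6, 6, AX); (AX, 6, 6, FL); (BQ, 1, 1, BQ); (BQ, NULL, NULL, NULL); (FL, 6, 6, AX); (FL, 6, 6, FL); (SG, 2, 2, AX); (SG, 2, 2, SG); (SG, 9, 9, SG)

LEFT JOIN keeps every row from `vehicles a`; unmatched rows get NULL for `vehicles b`'s columns.
Matching on a.vid = b.vid. A NULL in a compared column never satisfies the condition.
- vid=6: 2 matching b row(s), so 2 row(s) emitted.
- vid=9: 1 matching b row(s), so 1 row(s) emitted.
- vid=NULL: no b row matches, row kept with b columns NULL.
- vid=1: 1 matching b row(s), so 1 row(s) emitted.
- vid=2: 2 matching b row(s), so 2 row(s) emitted.
- vid=6: 2 matching b row(s), so 2 row(s) emitted.
- vid=2: 2 matching b row(s), so 2 row(s) emitted.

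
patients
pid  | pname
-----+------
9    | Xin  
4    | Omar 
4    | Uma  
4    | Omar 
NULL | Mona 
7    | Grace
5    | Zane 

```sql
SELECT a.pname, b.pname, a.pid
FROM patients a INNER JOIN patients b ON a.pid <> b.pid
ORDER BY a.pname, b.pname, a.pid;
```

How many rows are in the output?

INNER JOIN keeps only pairs where the ON condition holds.
Matching on a.pid <> b.pid. A NULL in a compared column never satisfies the condition.
- a[0] pid=9 → 5 match(es) in b → 5 row(s).
- a[1] pid=4 → 3 match(es) in b → 3 row(s).
- a[2] pid=4 → 3 match(es) in b → 3 row(s).
- a[3] pid=4 → 3 match(es) in b → 3 row(s).
- a[4] pid=NULL → no match; dropped.
- a[5] pid=7 → 5 match(es) in b → 5 row(s).
- a[6] pid=5 → 5 match(es) in b → 5 row(s).
Total: 24 rows.

24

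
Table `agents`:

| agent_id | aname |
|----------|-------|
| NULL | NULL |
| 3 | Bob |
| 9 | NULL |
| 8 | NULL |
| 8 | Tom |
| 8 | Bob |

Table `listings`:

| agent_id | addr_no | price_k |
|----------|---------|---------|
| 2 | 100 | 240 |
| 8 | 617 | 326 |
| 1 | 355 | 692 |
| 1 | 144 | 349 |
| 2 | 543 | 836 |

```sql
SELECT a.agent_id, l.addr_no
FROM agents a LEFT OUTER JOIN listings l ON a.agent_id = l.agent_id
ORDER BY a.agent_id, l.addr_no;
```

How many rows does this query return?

6

LEFT JOIN keeps every row from `agents`; unmatched rows get NULL for `listings`'s columns.
Matching on a.agent_id = l.agent_id. A NULL in a compared column never satisfies the condition.
- agent_id=NULL: no l row matches, row kept with l columns NULL.
- agent_id=3: no l row matches, row kept with l columns NULL.
- agent_id=9: no l row matches, row kept with l columns NULL.
- agent_id=8: 1 matching l row(s), so 1 row(s) emitted.
- agent_id=8: 1 matching l row(s), so 1 row(s) emitted.
- agent_id=8: 1 matching l row(s), so 1 row(s) emitted.
Total: 3 matched + 3 padded = 6 rows.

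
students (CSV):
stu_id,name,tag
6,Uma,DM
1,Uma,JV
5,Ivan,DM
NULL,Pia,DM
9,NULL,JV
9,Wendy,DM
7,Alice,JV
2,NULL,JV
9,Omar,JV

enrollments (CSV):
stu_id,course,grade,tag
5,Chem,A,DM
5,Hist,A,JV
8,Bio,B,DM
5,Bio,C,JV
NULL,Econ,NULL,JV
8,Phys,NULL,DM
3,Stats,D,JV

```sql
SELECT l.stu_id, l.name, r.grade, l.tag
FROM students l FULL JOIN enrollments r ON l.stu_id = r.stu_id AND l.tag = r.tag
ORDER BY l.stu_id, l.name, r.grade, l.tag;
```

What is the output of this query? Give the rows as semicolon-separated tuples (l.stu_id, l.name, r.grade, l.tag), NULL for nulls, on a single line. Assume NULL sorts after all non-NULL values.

(1, Uma, NULL, JV); (2, NULL, NULL, JV); (5, Ivan, A, DM); (6, Uma, NULL, DM); (7, Alice, NULL, JV); (9, Omar, NULL, JV); (9, Wendy, NULL, DM); (9, NULL, NULL, JV); (NULL, Pia, NULL, DM); (NULL, NULL, A, NULL); (NULL, NULL, B, NULL); (NULL, NULL, C, NULL); (NULL, NULL, D, NULL); (NULL, NULL, NULL, NULL); (NULL, NULL, NULL, NULL)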